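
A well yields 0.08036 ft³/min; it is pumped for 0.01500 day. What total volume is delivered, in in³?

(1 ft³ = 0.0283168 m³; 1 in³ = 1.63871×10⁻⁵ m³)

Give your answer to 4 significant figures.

0.08036 ft³/min → 3.79256×10⁻⁵ m³/s
0.01500 day → 1296 s
V = Q × t = 3.79256×10⁻⁵ × 1296 = 0.0491516 m³
In in³: 0.0491516 / 1.63871×10⁻⁵ = 2999.41 in³

2999 in³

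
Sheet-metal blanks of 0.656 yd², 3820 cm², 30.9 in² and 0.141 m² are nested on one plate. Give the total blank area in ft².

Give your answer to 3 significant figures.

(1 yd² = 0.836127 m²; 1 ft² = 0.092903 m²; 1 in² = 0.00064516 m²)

0.656 yd² × 0.836127 → 0.548499 m²
3820 cm² × 0.0001 → 0.382 m²
30.9 in² × 0.00064516 → 0.0199354 m²
0.141 m² (already m²)
Sum: 0.548499 + 0.382 + 0.0199354 + 0.141 = 1.09143 m²
In ft²: 1.09143 / 0.092903 = 11.7481 ft²

11.7 ft²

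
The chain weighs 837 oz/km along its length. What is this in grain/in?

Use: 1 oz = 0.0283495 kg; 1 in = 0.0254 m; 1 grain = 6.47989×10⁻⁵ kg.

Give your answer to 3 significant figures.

837 oz/km × 0.0283495 kg/oz ÷ 1000 m/km = 0.0237285 kg/m
0.0237285 kg/m ÷ 6.47989×10⁻⁵ kg/grain × 0.0254 m/in = 9.30114 grain/in

9.30 grain/in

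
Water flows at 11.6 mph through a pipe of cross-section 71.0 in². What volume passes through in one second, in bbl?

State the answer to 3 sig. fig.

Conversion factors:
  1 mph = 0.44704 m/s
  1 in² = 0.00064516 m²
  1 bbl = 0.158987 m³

1.49 bbl

11.6 mph × 0.44704 = 5.18566 m/s
71.0 in² × 0.00064516 = 0.0458064 m²
V = v × A × t = 5.18566 m/s × 0.0458064 m² × 1 s = 0.237536 m³
0.237536 m³ ÷ (0.158987 m³/bbl) = 1.49406 bbl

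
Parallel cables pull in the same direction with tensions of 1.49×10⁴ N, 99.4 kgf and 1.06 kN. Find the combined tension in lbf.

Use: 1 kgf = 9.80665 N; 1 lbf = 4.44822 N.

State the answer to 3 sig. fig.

3810 lbf

1.49×10⁴ N (already N)
99.4 kgf × 9.80665 → 974.781 N
1.06 kN × 1000 → 1060 N
Combined: 14900 + 974.781 + 1060 = 16934.8 N
In lbf: 16934.8 / 4.44822 = 3807.1 lbf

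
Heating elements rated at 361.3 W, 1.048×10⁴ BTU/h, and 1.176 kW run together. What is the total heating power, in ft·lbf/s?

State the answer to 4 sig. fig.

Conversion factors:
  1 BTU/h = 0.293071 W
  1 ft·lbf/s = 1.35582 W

361.3 W (already W)
1.048×10⁴ BTU/h × 0.293071 = 3071.38 W
1.176 kW × 1000 = 1176 W
Sum: 361.3 + 3071.38 + 1176 = 4608.68 W
In ft·lbf/s: 4608.68 / 1.35582 = 3399.18 ft·lbf/s

3399 ft·lbf/s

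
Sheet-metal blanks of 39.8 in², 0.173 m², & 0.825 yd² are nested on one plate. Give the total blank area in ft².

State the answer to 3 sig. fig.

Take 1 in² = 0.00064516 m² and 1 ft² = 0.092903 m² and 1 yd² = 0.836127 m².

9.56 ft²

39.8 in² × 0.00064516 → 0.0256774 m²
0.173 m² (already m²)
0.825 yd² × 0.836127 → 0.689805 m²
Combined: 0.0256774 + 0.173 + 0.689805 = 0.888482 m²
In ft²: 0.888482 / 0.092903 = 9.56354 ft²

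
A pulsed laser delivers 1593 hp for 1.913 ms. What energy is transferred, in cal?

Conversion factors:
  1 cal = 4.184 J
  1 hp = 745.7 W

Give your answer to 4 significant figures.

543.1 cal

1593 hp × 745.7 = 1.1879×10⁶ W
1.913 ms × 0.001 = 0.001913 s
E = P × t = 1.1879×10⁶ W × 0.001913 s = 2272.45 J
2272.45 J ÷ (4.184 J/cal) = 543.129 cal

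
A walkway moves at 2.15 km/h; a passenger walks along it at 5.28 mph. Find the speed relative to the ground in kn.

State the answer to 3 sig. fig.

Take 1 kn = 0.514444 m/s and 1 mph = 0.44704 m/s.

5.75 kn

2.15 km/h × (1/3.6) → 0.597222 m/s
5.28 mph × 0.44704 → 2.36037 m/s
Sum: 0.597222 + 2.36037 = 2.95759 m/s
In kn: 2.95759 / 0.514444 = 5.7491 kn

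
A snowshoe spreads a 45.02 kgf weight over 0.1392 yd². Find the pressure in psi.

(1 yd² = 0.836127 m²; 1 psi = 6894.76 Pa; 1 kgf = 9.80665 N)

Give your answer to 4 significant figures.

45.02 kgf × 9.80665 → 441.495 N
0.1392 yd² × 0.836127 → 0.116389 m²
P = F / A = 441.495 N / 0.116389 m² = 3793.27 Pa
3793.27 Pa ÷ (6894.76 Pa/psi) = 0.550167 psi

0.5502 psi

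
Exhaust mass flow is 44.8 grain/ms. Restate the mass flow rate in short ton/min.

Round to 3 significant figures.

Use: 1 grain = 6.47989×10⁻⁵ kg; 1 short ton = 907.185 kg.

44.8 grain/ms × 6.47989×10⁻⁵ kg/grain ÷ 0.001 s/ms = 2.90299 kg/s
2.90299 kg/s ÷ 907.185 kg/short ton × 60 s/min = 0.192 short ton/min

0.192 short ton/min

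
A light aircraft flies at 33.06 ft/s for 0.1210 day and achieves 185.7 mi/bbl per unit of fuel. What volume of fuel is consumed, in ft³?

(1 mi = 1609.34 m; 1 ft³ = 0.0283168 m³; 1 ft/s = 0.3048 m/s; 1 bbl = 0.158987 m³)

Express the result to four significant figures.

1.979 ft³

33.06 ft/s → 10.0767 m/s
0.1210 day → 10454.4 s
d = v × t = 10.0767 × 10454.4 = 105346 m
185.7 mi/bbl → 1.87974×10⁶ m/m³
V = d / (distance per unit fuel) = 105346 / 1.87974×10⁶ = 0.0560429 m³
In ft³: 0.0560429 / 0.0283168 = 1.97914 ft³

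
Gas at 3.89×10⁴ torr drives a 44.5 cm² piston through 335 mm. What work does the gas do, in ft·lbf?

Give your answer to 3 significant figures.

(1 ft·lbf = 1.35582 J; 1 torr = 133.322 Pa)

5700 ft·lbf

3.89×10⁴ torr → 5.18623×10⁶ Pa
44.5 cm² → 0.00445 m²
F = P × A = 5.18623×10⁶ × 0.00445 = 23078.7 N
335 mm → 0.335 m
W = F × d = 23078.7 × 0.335 = 7731.36 J
In ft·lbf: 7731.36 / 1.35582 = 5702.35 ft·lbf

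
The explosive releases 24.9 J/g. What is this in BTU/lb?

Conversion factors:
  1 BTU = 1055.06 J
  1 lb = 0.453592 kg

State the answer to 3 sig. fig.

24.9 J/g ÷ 0.001 kg/g = 24900 J/kg
24900 J/kg ÷ 1055.06 J/BTU × 0.453592 kg/lb = 10.705 BTU/lb

10.7 BTU/lb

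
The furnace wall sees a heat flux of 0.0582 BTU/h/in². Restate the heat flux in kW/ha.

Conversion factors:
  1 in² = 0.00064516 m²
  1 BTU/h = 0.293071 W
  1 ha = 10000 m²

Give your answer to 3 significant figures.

264 kW/ha

0.0582 BTU/h/in² × 0.293071 W/BTU/h ÷ 0.00064516 m²/in² = 26.438 W/m²
26.438 W/m² ÷ 1000 W/kW × 10000 m²/ha = 264.38 kW/ha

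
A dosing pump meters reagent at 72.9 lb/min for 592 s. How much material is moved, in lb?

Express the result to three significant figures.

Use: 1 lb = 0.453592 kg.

719 lb

72.9 lb/min → 0.551114 kg/s
m = ṁ × t = 0.551114 × 592 = 326.259 kg
In lb: 326.259 / 0.453592 = 719.279 lb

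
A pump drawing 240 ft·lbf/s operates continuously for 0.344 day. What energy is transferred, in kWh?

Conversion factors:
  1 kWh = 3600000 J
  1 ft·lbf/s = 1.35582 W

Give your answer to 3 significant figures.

2.69 kWh

240 ft·lbf/s × 1.35582 = 325.397 W
0.344 day × 86400 = 29721.6 s
E = P × t = 325.397 W × 29721.6 s = 9.67132×10⁶ J
9.67132×10⁶ J ÷ (3600000 J/kWh) = 2.68648 kWh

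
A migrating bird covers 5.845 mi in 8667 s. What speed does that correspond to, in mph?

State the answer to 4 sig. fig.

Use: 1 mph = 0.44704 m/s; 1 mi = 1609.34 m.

2.428 mph

5.845 mi × 1609.34 → 9406.59 m
v = d / t = 9406.59 m / 8667 s = 1.08533 m/s
1.08533 m/s ÷ (0.44704 m/s/mph) = 2.42781 mph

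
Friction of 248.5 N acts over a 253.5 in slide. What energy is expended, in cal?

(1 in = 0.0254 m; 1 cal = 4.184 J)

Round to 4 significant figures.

253.5 in × 0.0254 → 6.4389 m
W = F × d = 248.5 N × 6.4389 m = 1600.07 J
1600.07 J ÷ (4.184 J/cal) = 382.426 cal

382.4 cal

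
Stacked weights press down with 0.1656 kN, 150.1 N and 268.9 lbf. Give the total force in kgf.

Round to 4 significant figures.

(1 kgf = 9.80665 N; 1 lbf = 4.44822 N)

0.1656 kN × 1000 = 165.6 N
150.1 N (already N)
268.9 lbf × 4.44822 = 1196.13 N
Combined: 165.6 + 150.1 + 1196.13 = 1511.83 N
In kgf: 1511.83 / 9.80665 = 154.164 kgf

154.2 kgf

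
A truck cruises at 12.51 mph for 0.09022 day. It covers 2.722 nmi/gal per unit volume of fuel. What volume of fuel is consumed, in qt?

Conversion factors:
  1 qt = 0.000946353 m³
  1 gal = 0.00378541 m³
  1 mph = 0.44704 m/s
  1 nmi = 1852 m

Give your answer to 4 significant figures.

34.59 qt

12.51 mph → 5.59247 m/s
0.09022 day → 7795.01 s
d = v × t = 5.59247 × 7795.01 = 43593.4 m
2.722 nmi/gal → 1.33173×10⁶ m/m³
V = d / (distance per unit fuel) = 43593.4 / 1.33173×10⁶ = 0.0327344 m³
In qt: 0.0327344 / 0.000946353 = 34.5901 qt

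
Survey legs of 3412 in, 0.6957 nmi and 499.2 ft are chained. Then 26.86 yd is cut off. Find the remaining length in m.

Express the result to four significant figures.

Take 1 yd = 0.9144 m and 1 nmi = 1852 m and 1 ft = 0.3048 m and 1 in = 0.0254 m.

3412 in × 0.0254 = 86.6648 m
0.6957 nmi × 1852 = 1288.44 m
499.2 ft × 0.3048 = 152.156 m
26.86 yd × 0.9144 = 24.5608 m
Net: 86.6648 + 1288.44 + 152.156 − 24.5608 = 1502.7 m

1503 m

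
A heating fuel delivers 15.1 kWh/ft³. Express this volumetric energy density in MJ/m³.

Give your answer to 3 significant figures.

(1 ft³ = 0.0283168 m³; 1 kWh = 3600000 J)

1920 MJ/m³

15.1 kWh/ft³ × 3600000 J/kWh ÷ 0.0283168 m³/ft³ = 1.91971×10⁹ J/m³
1.91971×10⁹ J/m³ ÷ 1000000 J/MJ = 1919.71 MJ/m³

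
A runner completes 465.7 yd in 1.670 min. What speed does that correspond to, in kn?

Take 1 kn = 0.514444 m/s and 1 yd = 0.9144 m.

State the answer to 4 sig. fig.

8.261 kn

465.7 yd × 0.9144 → 425.836 m
1.670 min × 60 → 100.2 s
v = d / t = 425.836 m / 100.2 s = 4.24986 m/s
4.24986 m/s ÷ (0.514444 m/s/kn) = 8.26107 kn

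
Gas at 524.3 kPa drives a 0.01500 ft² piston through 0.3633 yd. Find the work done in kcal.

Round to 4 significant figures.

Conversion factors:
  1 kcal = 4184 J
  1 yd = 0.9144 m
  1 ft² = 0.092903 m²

0.05801 kcal

524.3 kPa → 524300 Pa
0.01500 ft² → 0.00139354 m²
F = P × A = 524300 × 0.00139354 = 730.633 N
0.3633 yd → 0.332202 m
W = F × d = 730.633 × 0.332202 = 242.718 J
In kcal: 242.718 / 4184 = 0.058011 kcal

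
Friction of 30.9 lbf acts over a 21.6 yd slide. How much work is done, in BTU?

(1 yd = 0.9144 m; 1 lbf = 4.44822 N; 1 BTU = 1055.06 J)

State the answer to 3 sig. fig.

30.9 lbf × 4.44822 → 137.45 N
21.6 yd × 0.9144 → 19.751 m
W = F × d = 137.45 N × 19.751 m = 2714.77 J
2714.77 J ÷ (1055.06 J/BTU) = 2.5731 BTU

2.57 BTU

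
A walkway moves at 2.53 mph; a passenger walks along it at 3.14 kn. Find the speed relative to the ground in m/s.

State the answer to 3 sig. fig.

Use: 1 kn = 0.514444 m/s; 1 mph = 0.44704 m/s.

2.75 m/s

2.53 mph × 0.44704 = 1.13101 m/s
3.14 kn × 0.514444 = 1.61535 m/s
Total: 1.13101 + 1.61535 = 2.74636 m/s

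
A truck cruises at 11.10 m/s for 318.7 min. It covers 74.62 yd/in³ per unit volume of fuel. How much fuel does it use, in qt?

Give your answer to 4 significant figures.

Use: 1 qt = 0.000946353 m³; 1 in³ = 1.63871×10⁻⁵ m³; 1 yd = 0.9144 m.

318.7 min → 19122 s
d = v × t = 11.1 × 19122 = 212254 m
74.62 yd/in³ → 4.1638×10⁶ m/m³
V = d / (distance per unit fuel) = 212254 / 4.1638×10⁶ = 0.050976 m³
In qt: 0.050976 / 0.000946353 = 53.8657 qt

53.87 qt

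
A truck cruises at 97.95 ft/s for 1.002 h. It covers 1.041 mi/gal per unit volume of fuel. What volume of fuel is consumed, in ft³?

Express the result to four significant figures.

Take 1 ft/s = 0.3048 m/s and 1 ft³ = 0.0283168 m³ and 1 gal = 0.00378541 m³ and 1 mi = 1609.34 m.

8.593 ft³

97.95 ft/s → 29.8552 m/s
1.002 h → 3607.2 s
d = v × t = 29.8552 × 3607.2 = 107694 m
1.041 mi/gal → 442574 m/m³
V = d / (distance per unit fuel) = 107694 / 442574 = 0.243336 m³
In ft³: 0.243336 / 0.0283168 = 8.59334 ft³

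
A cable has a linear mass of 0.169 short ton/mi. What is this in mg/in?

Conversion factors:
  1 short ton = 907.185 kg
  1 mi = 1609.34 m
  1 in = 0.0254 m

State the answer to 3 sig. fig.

2420 mg/in

0.169 short ton/mi × 907.185 kg/short ton ÷ 1609.34 m/mi = 0.0952653 kg/m
0.0952653 kg/m ÷ 10⁻⁶ kg/mg × 0.0254 m/in = 2419.74 mg/in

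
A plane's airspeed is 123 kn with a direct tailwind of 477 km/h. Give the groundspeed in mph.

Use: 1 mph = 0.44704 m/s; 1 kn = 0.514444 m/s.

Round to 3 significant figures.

123 kn × 0.514444 = 63.2766 m/s
477 km/h × (1/3.6) = 132.5 m/s
Combined: 63.2766 + 132.5 = 195.777 m/s
In mph: 195.777 / 0.44704 = 437.941 mph

438 mph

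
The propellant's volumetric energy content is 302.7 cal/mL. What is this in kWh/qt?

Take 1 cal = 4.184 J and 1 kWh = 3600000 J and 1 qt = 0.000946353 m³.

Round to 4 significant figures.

302.7 cal/mL × 4.184 J/cal ÷ 10⁻⁶ m³/mL = 1.2665×10⁹ J/m³
1.2665×10⁹ J/m³ ÷ 3600000 J/kWh × 0.000946353 m³/qt = 0.332932 kWh/qt

0.3329 kWh/qt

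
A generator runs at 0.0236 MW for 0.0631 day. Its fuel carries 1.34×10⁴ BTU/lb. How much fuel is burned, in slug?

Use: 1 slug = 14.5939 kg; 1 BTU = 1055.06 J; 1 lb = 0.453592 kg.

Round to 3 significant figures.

0.0236 MW → 23600 W
0.0631 day → 5451.84 s
E = P × t = 23600 × 5451.84 = 1.28663×10⁸ J
1.34×10⁴ BTU/lb → 3.11685×10⁷ J/kg
m = E / e_s = 1.28663×10⁸ / 3.11685×10⁷ = 4.12798 kg
In slug: 4.12798 / 14.5939 = 0.282857 slug

0.283 slug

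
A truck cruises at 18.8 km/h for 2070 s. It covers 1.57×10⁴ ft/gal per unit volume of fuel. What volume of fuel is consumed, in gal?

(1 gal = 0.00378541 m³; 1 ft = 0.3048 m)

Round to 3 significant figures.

2.26 gal

18.8 km/h → 5.22222 m/s
d = v × t = 5.22222 × 2070 = 10810 m
1.57×10⁴ ft/gal → 1.26416×10⁶ m/m³
V = d / (distance per unit fuel) = 10810 / 1.26416×10⁶ = 0.00855113 m³
In gal: 0.00855113 / 0.00378541 = 2.25897 gal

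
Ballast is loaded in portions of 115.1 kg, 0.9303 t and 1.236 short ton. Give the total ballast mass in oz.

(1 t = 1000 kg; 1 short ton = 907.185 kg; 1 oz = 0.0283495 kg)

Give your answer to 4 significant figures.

7.643×10⁴ oz

115.1 kg (already kg)
0.9303 t × 1000 → 930.3 kg
1.236 short ton × 907.185 → 1121.28 kg
Total: 115.1 + 930.3 + 1121.28 = 2166.68 kg
In oz: 2166.68 / 0.0283495 = 76427.5 oz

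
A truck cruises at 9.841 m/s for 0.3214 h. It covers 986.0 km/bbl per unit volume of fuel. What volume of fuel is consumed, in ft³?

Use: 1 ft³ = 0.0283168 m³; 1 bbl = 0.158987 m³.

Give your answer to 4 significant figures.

0.3214 h → 1157.04 s
d = v × t = 9.841 × 1157.04 = 11386.4 m
986.0 km/bbl → 6.20176×10⁶ m/m³
V = d / (distance per unit fuel) = 11386.4 / 6.20176×10⁶ = 0.00183599 m³
In ft³: 0.00183599 / 0.0283168 = 0.0648375 ft³

0.06484 ft³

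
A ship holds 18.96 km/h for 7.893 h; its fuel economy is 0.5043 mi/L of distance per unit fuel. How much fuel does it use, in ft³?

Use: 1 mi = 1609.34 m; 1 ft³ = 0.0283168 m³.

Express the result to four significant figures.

18.96 km/h → 5.26667 m/s
7.893 h → 28414.8 s
d = v × t = 5.26667 × 28414.8 = 149651 m
0.5043 mi/L → 811590 m/m³
V = d / (distance per unit fuel) = 149651 / 811590 = 0.184392 m³
In ft³: 0.184392 / 0.0283168 = 6.51175 ft³

6.512 ft³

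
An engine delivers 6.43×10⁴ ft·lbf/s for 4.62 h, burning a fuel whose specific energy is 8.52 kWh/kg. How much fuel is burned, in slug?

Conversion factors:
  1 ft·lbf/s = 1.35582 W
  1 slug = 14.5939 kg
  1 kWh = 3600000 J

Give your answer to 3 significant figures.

6.43×10⁴ ft·lbf/s → 87179.2 W
4.62 h → 16632 s
E = P × t = 87179.2 × 16632 = 1.44996×10⁹ J
8.52 kWh/kg → 3.0672×10⁷ J/kg
m = E / e_s = 1.44996×10⁹ / 3.0672×10⁷ = 47.2731 kg
In slug: 47.2731 / 14.5939 = 3.23924 slug

3.24 slug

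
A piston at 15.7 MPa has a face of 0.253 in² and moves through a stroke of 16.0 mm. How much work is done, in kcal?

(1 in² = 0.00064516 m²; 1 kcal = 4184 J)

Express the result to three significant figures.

0.00980 kcal

15.7 MPa → 1.57×10⁷ Pa
0.253 in² → 1.63225×10⁻⁴ m²
F = P × A = 1.57×10⁷ × 1.63225×10⁻⁴ = 2562.63 N
16.0 mm → 0.016 m
W = F × d = 2562.63 × 0.016 = 41.0021 J
In kcal: 41.0021 / 4184 = 0.00979974 kcal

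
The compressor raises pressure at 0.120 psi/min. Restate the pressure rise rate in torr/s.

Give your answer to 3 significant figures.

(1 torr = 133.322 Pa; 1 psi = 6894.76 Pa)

0.103 torr/s

0.120 psi/min × 6894.76 Pa/psi ÷ 60 s/min = 13.7895 Pa/s
13.7895 Pa/s ÷ 133.322 Pa/torr = 0.10343 torr/s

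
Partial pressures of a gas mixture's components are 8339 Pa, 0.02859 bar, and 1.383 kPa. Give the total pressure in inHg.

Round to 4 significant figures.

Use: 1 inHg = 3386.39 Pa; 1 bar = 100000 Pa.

3.715 inHg

8339 Pa (already Pa)
0.02859 bar × 100000 → 2859 Pa
1.383 kPa × 1000 → 1383 Pa
Combined: 8339 + 2859 + 1383 = 12581 Pa
In inHg: 12581 / 3386.39 = 3.71517 inHg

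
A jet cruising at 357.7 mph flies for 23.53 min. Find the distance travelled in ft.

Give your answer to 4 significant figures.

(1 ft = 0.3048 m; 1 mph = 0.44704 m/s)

7.407×10⁵ ft

357.7 mph × 0.44704 → 159.906 m/s
23.53 min × 60 → 1411.8 s
d = v × t = 159.906 m/s × 1411.8 s = 225755 m
225755 m ÷ (0.3048 m/ft) = 740666 ft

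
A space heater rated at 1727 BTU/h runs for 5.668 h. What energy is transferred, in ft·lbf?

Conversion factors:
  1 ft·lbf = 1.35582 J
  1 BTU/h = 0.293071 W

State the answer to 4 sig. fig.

7.617×10⁶ ft·lbf

1727 BTU/h × 0.293071 → 506.134 W
5.668 h × 3600 → 20404.8 s
E = P × t = 506.134 W × 20404.8 s = 1.03276×10⁷ J
1.03276×10⁷ J ÷ (1.35582 J/ft·lbf) = 7.61724×10⁶ ft·lbf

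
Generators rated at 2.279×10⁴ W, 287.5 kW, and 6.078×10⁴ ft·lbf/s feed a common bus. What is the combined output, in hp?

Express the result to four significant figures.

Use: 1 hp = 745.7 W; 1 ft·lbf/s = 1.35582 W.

2.279×10⁴ W (already W)
287.5 kW × 1000 = 287500 W
6.078×10⁴ ft·lbf/s × 1.35582 = 82406.7 W
Total: 22790 + 287500 + 82406.7 = 392697 W
In hp: 392697 / 745.7 = 526.615 hp

526.6 hp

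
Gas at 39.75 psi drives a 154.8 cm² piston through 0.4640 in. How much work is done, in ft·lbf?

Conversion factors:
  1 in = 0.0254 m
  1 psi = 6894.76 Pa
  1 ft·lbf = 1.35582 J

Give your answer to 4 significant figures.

39.75 psi → 274067 Pa
154.8 cm² → 0.01548 m²
F = P × A = 274067 × 0.01548 = 4242.56 N
0.4640 in → 0.0117856 m
W = F × d = 4242.56 × 0.0117856 = 50.0011 J
In ft·lbf: 50.0011 / 1.35582 = 36.8789 ft·lbf

36.88 ft·lbf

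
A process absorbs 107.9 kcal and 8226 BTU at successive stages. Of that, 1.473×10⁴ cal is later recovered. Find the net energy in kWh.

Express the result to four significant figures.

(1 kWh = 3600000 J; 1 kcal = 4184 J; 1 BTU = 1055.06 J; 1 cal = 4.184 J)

107.9 kcal × 4184 = 451454 J
8226 BTU × 1055.06 = 8.67892×10⁶ J
1.473×10⁴ cal × 4.184 = 61630.3 J
Net: 451454 + 8.67892×10⁶ − 61630.3 = 9.06874×10⁶ J
In kWh: 9.06874×10⁶ / 3600000 = 2.51909 kWh

2.519 kWh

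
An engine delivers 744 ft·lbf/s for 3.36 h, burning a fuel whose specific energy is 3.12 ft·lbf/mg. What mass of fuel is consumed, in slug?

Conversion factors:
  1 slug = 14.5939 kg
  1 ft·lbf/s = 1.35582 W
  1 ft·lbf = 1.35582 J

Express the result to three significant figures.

744 ft·lbf/s → 1008.73 W
3.36 h → 12096 s
E = P × t = 1008.73 × 12096 = 1.22016×10⁷ J
3.12 ft·lbf/mg → 4.23016×10⁶ J/kg
m = E / e_s = 1.22016×10⁷ / 4.23016×10⁶ = 2.88443 kg
In slug: 2.88443 / 14.5939 = 0.197646 slug

0.198 slug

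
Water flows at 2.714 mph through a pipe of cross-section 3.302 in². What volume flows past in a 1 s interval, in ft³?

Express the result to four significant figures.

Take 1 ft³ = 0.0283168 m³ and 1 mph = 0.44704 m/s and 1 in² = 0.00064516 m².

2.714 mph × 0.44704 → 1.21327 m/s
3.302 in² × 0.00064516 → 0.00213032 m²
V = v × A × t = 1.21327 m/s × 0.00213032 m² × 1 s = 0.00258465 m³
0.00258465 m³ ÷ (0.0283168 m³/ft³) = 0.0912762 ft³

0.09128 ft³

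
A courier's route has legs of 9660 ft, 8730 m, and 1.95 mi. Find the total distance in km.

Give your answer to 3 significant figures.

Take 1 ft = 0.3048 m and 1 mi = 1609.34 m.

9660 ft × 0.3048 → 2944.37 m
8730 m (already m)
1.95 mi × 1609.34 → 3138.21 m
Combined: 2944.37 + 8730 + 3138.21 = 14812.6 m
In km: 14812.6 / 1000 = 14.8126 km

14.8 km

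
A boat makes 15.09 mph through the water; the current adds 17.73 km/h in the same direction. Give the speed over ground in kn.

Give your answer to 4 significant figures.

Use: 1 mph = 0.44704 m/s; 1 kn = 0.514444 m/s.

22.69 kn

15.09 mph × 0.44704 → 6.74583 m/s
17.73 km/h × (1/3.6) → 4.925 m/s
Sum: 6.74583 + 4.925 = 11.6708 m/s
In kn: 11.6708 / 0.514444 = 22.6862 kn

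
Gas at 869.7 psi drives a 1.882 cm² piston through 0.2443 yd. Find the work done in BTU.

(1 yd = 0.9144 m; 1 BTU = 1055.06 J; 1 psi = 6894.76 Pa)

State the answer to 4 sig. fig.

0.2389 BTU

869.7 psi → 5.99637×10⁶ Pa
1.882 cm² → 1.882×10⁻⁴ m²
F = P × A = 5.99637×10⁶ × 1.882×10⁻⁴ = 1128.52 N
0.2443 yd → 0.223388 m
W = F × d = 1128.52 × 0.223388 = 252.098 J
In BTU: 252.098 / 1055.06 = 0.238942 BTU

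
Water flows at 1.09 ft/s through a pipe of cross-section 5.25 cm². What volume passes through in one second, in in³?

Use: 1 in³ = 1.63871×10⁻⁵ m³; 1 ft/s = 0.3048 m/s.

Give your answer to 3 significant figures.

1.09 ft/s × 0.3048 = 0.332232 m/s
5.25 cm² × 0.0001 = 5.25×10⁻⁴ m²
V = v × A × t = 0.332232 m/s × 5.25×10⁻⁴ m² × 1 s = 1.74422×10⁻⁴ m³
1.74422×10⁻⁴ m³ ÷ (1.63871×10⁻⁵ m³/in³) = 10.6439 in³

10.6 in³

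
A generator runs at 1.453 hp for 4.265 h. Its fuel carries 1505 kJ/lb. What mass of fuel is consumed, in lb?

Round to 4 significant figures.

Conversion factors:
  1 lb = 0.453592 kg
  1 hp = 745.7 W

1.453 hp → 1083.5 W
4.265 h → 15354 s
E = P × t = 1083.5 × 15354 = 1.66361×10⁷ J
1505 kJ/lb → 3.31796×10⁶ J/kg
m = E / e_s = 1.66361×10⁷ / 3.31796×10⁶ = 5.01395 kg
In lb: 5.01395 / 0.453592 = 11.0539 lb

11.05 lb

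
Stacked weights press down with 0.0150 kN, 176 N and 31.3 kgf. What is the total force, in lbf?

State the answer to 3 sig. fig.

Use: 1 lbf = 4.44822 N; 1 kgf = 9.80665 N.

112 lbf

0.0150 kN × 1000 = 15 N
176 N (already N)
31.3 kgf × 9.80665 = 306.948 N
Sum: 15 + 176 + 306.948 = 497.948 N
In lbf: 497.948 / 4.44822 = 111.943 lbf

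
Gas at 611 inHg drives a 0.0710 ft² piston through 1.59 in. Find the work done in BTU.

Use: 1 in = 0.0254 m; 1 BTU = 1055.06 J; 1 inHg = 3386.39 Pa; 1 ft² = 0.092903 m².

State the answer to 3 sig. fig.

611 inHg → 2.06908×10⁶ Pa
0.0710 ft² → 0.00659611 m²
F = P × A = 2.06908×10⁶ × 0.00659611 = 13647.9 N
1.59 in → 0.040386 m
W = F × d = 13647.9 × 0.040386 = 551.184 J
In BTU: 551.184 / 1055.06 = 0.52242 BTU

0.522 BTU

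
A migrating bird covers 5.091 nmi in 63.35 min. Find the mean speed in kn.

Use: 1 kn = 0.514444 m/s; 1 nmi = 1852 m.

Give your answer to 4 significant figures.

4.822 kn

5.091 nmi × 1852 → 9428.53 m
63.35 min × 60 → 3801 s
v = d / t = 9428.53 m / 3801 s = 2.48054 m/s
2.48054 m/s ÷ (0.514444 m/s/kn) = 4.82179 kn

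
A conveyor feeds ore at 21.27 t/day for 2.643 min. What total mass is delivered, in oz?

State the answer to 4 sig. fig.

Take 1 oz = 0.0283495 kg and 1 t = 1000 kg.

1377 oz

21.27 t/day → 0.246181 kg/s
2.643 min → 158.58 s
m = ṁ × t = 0.246181 × 158.58 = 39.0394 kg
In oz: 39.0394 / 0.0283495 = 1377.08 oz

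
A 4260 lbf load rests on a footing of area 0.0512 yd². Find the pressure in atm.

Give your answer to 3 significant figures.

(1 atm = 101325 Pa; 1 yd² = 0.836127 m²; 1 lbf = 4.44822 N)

4.37 atm

4260 lbf × 4.44822 = 18949.4 N
0.0512 yd² × 0.836127 = 0.0428097 m²
P = F / A = 18949.4 N / 0.0428097 m² = 442643 Pa
442643 Pa ÷ (101325 Pa/atm) = 4.36855 atm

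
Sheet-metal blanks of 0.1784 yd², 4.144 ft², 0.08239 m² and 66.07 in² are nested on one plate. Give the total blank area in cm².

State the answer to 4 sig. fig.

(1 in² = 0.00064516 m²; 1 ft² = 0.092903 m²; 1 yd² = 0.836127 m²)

0.1784 yd² × 0.836127 → 0.149165 m²
4.144 ft² × 0.092903 → 0.38499 m²
0.08239 m² (already m²)
66.07 in² × 0.00064516 → 0.0426257 m²
Sum: 0.149165 + 0.38499 + 0.08239 + 0.0426257 = 0.659171 m²
In cm²: 0.659171 / 0.0001 = 6591.71 cm²

6592 cm²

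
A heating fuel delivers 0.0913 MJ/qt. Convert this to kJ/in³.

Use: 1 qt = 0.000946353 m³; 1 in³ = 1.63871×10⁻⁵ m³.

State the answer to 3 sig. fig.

0.0913 MJ/qt × 1000000 J/MJ ÷ 0.000946353 m³/qt = 9.64756×10⁷ J/m³
9.64756×10⁷ J/m³ ÷ 1000 J/kJ × 1.63871×10⁻⁵ m³/in³ = 1.58096 kJ/in³

1.58 kJ/in³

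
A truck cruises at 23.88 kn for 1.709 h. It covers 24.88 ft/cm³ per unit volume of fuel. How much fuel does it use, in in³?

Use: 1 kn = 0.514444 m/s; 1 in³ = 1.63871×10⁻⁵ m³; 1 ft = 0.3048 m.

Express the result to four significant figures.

23.88 kn → 12.2849 m/s
1.709 h → 6152.4 s
d = v × t = 12.2849 × 6152.4 = 75581.6 m
24.88 ft/cm³ → 7.58342×10⁶ m/m³
V = d / (distance per unit fuel) = 75581.6 / 7.58342×10⁶ = 0.00996669 m³
In in³: 0.00996669 / 1.63871×10⁻⁵ = 608.203 in³

608.2 in³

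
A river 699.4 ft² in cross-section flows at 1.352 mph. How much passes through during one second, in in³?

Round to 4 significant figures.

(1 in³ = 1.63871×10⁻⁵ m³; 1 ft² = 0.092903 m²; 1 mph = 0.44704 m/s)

1.352 mph × 0.44704 = 0.604398 m/s
699.4 ft² × 0.092903 = 64.9764 m²
V = v × A × t = 0.604398 m/s × 64.9764 m² × 1 s = 39.2716 m³
39.2716 m³ ÷ (1.63871×10⁻⁵ m³/in³) = 2.39649×10⁶ in³

2.396×10⁶ in³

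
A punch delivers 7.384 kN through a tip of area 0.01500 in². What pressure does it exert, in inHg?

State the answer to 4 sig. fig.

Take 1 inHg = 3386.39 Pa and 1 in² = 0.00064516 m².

2.253×10⁵ inHg

7.384 kN × 1000 → 7384 N
0.01500 in² × 0.00064516 → 9.6774×10⁻⁶ m²
P = F / A = 7384 N / 9.6774×10⁻⁶ m² = 7.63015×10⁸ Pa
7.63015×10⁸ Pa ÷ (3386.39 Pa/inHg) = 225318 inHg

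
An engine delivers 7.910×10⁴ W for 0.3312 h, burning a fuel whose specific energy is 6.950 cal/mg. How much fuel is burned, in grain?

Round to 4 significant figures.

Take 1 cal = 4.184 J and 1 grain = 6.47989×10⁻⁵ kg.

5.005×10⁴ grain

0.3312 h → 1192.32 s
E = P × t = 79100 × 1192.32 = 9.43125×10⁷ J
6.950 cal/mg → 2.90788×10⁷ J/kg
m = E / e_s = 9.43125×10⁷ / 2.90788×10⁷ = 3.24334 kg
In grain: 3.24334 / 6.47989×10⁻⁵ = 50052.4 grain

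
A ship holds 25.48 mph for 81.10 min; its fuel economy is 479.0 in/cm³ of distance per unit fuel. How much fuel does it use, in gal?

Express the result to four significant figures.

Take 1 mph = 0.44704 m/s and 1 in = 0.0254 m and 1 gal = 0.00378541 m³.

1.203 gal

25.48 mph → 11.3906 m/s
81.10 min → 4866 s
d = v × t = 11.3906 × 4866 = 55426.7 m
479.0 in/cm³ → 1.21666×10⁷ m/m³
V = d / (distance per unit fuel) = 55426.7 / 1.21666×10⁷ = 0.00455564 m³
In gal: 0.00455564 / 0.00378541 = 1.20347 gal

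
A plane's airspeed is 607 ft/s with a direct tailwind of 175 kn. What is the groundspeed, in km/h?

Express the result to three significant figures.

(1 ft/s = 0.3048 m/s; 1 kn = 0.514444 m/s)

990 km/h

607 ft/s × 0.3048 → 185.014 m/s
175 kn × 0.514444 → 90.0277 m/s
Combined: 185.014 + 90.0277 = 275.042 m/s
In km/h: 275.042 / (1/3.6) = 990.151 km/h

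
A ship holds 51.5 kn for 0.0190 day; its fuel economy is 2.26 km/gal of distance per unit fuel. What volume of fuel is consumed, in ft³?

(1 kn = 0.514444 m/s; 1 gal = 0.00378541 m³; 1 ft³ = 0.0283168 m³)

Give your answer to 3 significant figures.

51.5 kn → 26.4939 m/s
0.0190 day → 1641.6 s
d = v × t = 26.4939 × 1641.6 = 43492.4 m
2.26 km/gal → 597029 m/m³
V = d / (distance per unit fuel) = 43492.4 / 597029 = 0.0728481 m³
In ft³: 0.0728481 / 0.0283168 = 2.57261 ft³

2.57 ft³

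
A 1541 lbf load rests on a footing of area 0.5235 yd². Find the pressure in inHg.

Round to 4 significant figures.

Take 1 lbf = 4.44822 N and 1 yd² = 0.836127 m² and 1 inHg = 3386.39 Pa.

4.624 inHg

1541 lbf × 4.44822 = 6854.71 N
0.5235 yd² × 0.836127 = 0.437712 m²
P = F / A = 6854.71 N / 0.437712 m² = 15660.3 Pa
15660.3 Pa ÷ (3386.39 Pa/inHg) = 4.62448 inHg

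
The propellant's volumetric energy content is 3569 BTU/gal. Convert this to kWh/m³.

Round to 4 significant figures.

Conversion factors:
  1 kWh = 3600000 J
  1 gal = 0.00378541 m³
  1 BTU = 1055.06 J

3569 BTU/gal × 1055.06 J/BTU ÷ 0.00378541 m³/gal = 9.94743×10⁸ J/m³
9.94743×10⁸ J/m³ ÷ 3600000 J/kWh = 276.318 kWh/m³

276.3 kWh/m³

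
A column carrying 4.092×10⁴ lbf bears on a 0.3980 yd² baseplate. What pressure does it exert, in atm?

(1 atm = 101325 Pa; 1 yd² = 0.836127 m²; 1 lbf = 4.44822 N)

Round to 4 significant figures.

4.092×10⁴ lbf × 4.44822 → 182021 N
0.3980 yd² × 0.836127 → 0.332779 m²
P = F / A = 182021 N / 0.332779 m² = 546973 Pa
546973 Pa ÷ (101325 Pa/atm) = 5.3982 atm

5.398 atm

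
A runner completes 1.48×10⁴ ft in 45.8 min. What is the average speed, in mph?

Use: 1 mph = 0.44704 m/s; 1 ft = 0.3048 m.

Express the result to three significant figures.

1.48×10⁴ ft × 0.3048 → 4511.04 m
45.8 min × 60 → 2748 s
v = d / t = 4511.04 m / 2748 s = 1.64157 m/s
1.64157 m/s ÷ (0.44704 m/s/mph) = 3.67209 mph

3.67 mph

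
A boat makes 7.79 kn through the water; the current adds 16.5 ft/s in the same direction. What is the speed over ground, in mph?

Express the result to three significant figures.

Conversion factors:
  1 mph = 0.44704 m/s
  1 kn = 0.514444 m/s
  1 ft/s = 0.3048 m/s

7.79 kn × 0.514444 = 4.00752 m/s
16.5 ft/s × 0.3048 = 5.0292 m/s
Sum: 4.00752 + 5.0292 = 9.03672 m/s
In mph: 9.03672 / 0.44704 = 20.2146 mph

20.2 mph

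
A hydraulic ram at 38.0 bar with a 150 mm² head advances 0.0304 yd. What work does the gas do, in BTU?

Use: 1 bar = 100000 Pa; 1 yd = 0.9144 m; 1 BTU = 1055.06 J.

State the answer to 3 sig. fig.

0.0150 BTU

38.0 bar → 3.8×10⁶ Pa
150 mm² → 1.5×10⁻⁴ m²
F = P × A = 3.8×10⁶ × 1.5×10⁻⁴ = 570 N
0.0304 yd → 0.0277978 m
W = F × d = 570 × 0.0277978 = 15.8447 J
In BTU: 15.8447 / 1055.06 = 0.0150178 BTU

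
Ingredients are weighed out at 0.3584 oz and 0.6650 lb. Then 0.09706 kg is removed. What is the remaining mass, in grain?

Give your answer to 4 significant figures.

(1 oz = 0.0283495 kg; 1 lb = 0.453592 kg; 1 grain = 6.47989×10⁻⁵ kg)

0.3584 oz × 0.0283495 = 0.0101605 kg
0.6650 lb × 0.453592 = 0.301639 kg
0.09706 kg (already kg)
Net: 0.0101605 + 0.301639 − 0.09706 = 0.21474 kg
In grain: 0.21474 / 6.47989×10⁻⁵ = 3313.95 grain

3314 grain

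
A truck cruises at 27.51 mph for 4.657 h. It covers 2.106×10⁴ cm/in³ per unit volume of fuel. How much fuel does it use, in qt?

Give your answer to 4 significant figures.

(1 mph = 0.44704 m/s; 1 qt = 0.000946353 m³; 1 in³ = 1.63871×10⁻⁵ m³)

27.51 mph → 12.2981 m/s
4.657 h → 16765.2 s
d = v × t = 12.2981 × 16765.2 = 206180 m
2.106×10⁴ cm/in³ → 1.28516×10⁷ m/m³
V = d / (distance per unit fuel) = 206180 / 1.28516×10⁷ = 0.0160431 m³
In qt: 0.0160431 / 0.000946353 = 16.9526 qt

16.95 qt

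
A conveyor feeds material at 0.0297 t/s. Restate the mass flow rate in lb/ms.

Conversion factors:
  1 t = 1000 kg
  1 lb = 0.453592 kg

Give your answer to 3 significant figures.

0.0297 t/s × 1000 kg/t = 29.7 kg/s
29.7 kg/s ÷ 0.453592 kg/lb × 0.001 s/ms = 0.0654773 lb/ms

0.0655 lb/ms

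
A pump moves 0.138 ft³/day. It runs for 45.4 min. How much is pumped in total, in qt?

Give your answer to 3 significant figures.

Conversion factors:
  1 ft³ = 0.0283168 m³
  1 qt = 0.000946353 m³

0.130 qt

0.138 ft³/day → 4.52282×10⁻⁸ m³/s
45.4 min → 2724 s
V = Q × t = 4.52282×10⁻⁸ × 2724 = 1.23202×10⁻⁴ m³
In qt: 1.23202×10⁻⁴ / 0.000946353 = 0.130186 qt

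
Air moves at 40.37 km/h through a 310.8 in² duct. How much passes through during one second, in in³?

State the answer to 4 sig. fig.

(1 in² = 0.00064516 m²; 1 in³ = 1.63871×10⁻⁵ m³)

40.37 km/h × (1/3.6) = 11.2139 m/s
310.8 in² × 0.00064516 = 0.200516 m²
V = v × A × t = 11.2139 m/s × 0.200516 m² × 1 s = 2.24857 m³
2.24857 m³ ÷ (1.63871×10⁻⁵ m³/in³) = 137216 in³

1.372×10⁵ in³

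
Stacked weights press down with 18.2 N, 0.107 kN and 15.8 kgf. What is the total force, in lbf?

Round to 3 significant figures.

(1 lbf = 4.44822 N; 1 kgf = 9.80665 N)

63.0 lbf

18.2 N (already N)
0.107 kN × 1000 = 107 N
15.8 kgf × 9.80665 = 154.945 N
Combined: 18.2 + 107 + 154.945 = 280.145 N
In lbf: 280.145 / 4.44822 = 62.9791 lbf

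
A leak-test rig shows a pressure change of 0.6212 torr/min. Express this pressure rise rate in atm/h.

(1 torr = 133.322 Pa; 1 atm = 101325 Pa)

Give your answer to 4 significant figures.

0.04904 atm/h

0.6212 torr/min × 133.322 Pa/torr ÷ 60 s/min = 1.38033 Pa/s
1.38033 Pa/s ÷ 101325 Pa/atm × 3600 s/h = 0.0490421 atm/h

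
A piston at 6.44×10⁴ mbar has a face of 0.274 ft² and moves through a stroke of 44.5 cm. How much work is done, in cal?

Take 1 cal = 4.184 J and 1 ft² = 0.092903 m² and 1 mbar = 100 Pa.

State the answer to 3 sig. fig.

6.44×10⁴ mbar → 6.44×10⁶ Pa
0.274 ft² → 0.0254554 m²
F = P × A = 6.44×10⁶ × 0.0254554 = 163933 N
44.5 cm → 0.445 m
W = F × d = 163933 × 0.445 = 72950.2 J
In cal: 72950.2 / 4.184 = 17435.5 cal

1.74×10⁴ cal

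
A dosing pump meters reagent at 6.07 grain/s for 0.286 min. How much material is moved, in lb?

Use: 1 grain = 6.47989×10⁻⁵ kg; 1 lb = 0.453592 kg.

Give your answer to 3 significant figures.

6.07 grain/s → 3.93329×10⁻⁴ kg/s
0.286 min → 17.16 s
m = ṁ × t = 3.93329×10⁻⁴ × 17.16 = 0.00674953 kg
In lb: 0.00674953 / 0.453592 = 0.0148802 lb

0.0149 lb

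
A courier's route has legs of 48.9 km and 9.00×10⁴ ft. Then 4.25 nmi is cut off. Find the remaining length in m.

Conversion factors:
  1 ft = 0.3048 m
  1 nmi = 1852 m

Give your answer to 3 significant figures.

6.85×10⁴ m

48.9 km × 1000 → 48900 m
9.00×10⁴ ft × 0.3048 → 27432 m
4.25 nmi × 1852 → 7871 m
Sum: 48900 + 27432 − 7871 = 68461 m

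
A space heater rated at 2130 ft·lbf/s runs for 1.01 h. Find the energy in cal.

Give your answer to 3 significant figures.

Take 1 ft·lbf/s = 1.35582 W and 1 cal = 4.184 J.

2130 ft·lbf/s × 1.35582 → 2887.9 W
1.01 h × 3600 → 3636 s
E = P × t = 2887.9 W × 3636 s = 1.05004×10⁷ J
1.05004×10⁷ J ÷ (4.184 J/cal) = 2.50966×10⁶ cal

2.51×10⁶ cal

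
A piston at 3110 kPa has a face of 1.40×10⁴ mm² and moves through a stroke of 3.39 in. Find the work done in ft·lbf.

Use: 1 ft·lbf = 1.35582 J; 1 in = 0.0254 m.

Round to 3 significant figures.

3110 kPa → 3.11×10⁶ Pa
1.40×10⁴ mm² → 0.014 m²
F = P × A = 3.11×10⁶ × 0.014 = 43540 N
3.39 in → 0.086106 m
W = F × d = 43540 × 0.086106 = 3749.06 J
In ft·lbf: 3749.06 / 1.35582 = 2765.16 ft·lbf

2770 ft·lbf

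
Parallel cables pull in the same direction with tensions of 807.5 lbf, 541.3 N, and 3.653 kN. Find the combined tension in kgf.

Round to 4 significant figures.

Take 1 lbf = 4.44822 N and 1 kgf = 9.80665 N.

794.0 kgf

807.5 lbf × 4.44822 = 3591.94 N
541.3 N (already N)
3.653 kN × 1000 = 3653 N
Combined: 3591.94 + 541.3 + 3653 = 7786.24 N
In kgf: 7786.24 / 9.80665 = 793.976 kgf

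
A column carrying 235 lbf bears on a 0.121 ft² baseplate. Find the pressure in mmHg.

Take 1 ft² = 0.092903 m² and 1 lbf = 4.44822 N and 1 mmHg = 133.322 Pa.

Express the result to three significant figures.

235 lbf × 4.44822 = 1045.33 N
0.121 ft² × 0.092903 = 0.0112413 m²
P = F / A = 1045.33 N / 0.0112413 m² = 92990.1 Pa
92990.1 Pa ÷ (133.322 Pa/mmHg) = 697.485 mmHg

697 mmHg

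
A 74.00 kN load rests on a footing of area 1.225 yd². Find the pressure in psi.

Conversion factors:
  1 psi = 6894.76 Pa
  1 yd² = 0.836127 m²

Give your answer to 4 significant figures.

10.48 psi

74.00 kN × 1000 = 74000 N
1.225 yd² × 0.836127 = 1.02426 m²
P = F / A = 74000 N / 1.02426 m² = 72247.3 Pa
72247.3 Pa ÷ (6894.76 Pa/psi) = 10.4786 psi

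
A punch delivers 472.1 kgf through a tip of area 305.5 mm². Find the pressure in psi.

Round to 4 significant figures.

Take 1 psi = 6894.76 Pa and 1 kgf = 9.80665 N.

2198 psi

472.1 kgf × 9.80665 = 4629.72 N
305.5 mm² × 10⁻⁶ = 3.055×10⁻⁴ m²
P = F / A = 4629.72 N / 3.055×10⁻⁴ m² = 1.51546×10⁷ Pa
1.51546×10⁷ Pa ÷ (6894.76 Pa/psi) = 2197.99 psi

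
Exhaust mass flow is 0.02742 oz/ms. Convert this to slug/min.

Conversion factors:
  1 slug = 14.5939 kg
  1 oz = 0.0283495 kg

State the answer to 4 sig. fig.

3.196 slug/min

0.02742 oz/ms × 0.0283495 kg/oz ÷ 0.001 s/ms = 0.777343 kg/s
0.777343 kg/s ÷ 14.5939 kg/slug × 60 s/min = 3.1959 slug/min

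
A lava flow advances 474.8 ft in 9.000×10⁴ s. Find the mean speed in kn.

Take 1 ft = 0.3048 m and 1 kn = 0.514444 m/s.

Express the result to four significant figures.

474.8 ft × 0.3048 → 144.719 m
v = d / t = 144.719 m / 90000 s = 0.00160799 m/s
0.00160799 m/s ÷ (0.514444 m/s/kn) = 0.00312569 kn

0.003126 kn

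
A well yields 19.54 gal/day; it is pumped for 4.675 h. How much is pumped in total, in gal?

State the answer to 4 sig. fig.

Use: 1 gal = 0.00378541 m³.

3.806 gal

19.54 gal/day → 8.56099×10⁻⁷ m³/s
4.675 h → 16830 s
V = Q × t = 8.56099×10⁻⁷ × 16830 = 0.0144081 m³
In gal: 0.0144081 / 0.00378541 = 3.80622 gal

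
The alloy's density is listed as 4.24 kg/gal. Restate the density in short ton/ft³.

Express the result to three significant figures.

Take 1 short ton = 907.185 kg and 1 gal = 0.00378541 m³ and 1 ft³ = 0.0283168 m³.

4.24 kg/gal ÷ 0.00378541 m³/gal = 1120.09 kg/m³
1120.09 kg/m³ ÷ 907.185 kg/short ton × 0.0283168 m³/ft³ = 0.0349624 short ton/ft³

0.0350 short ton/ft³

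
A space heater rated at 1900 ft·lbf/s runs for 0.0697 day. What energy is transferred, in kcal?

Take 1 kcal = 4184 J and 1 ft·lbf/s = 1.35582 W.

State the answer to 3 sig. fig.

1900 ft·lbf/s × 1.35582 = 2576.06 W
0.0697 day × 86400 = 6022.08 s
E = P × t = 2576.06 W × 6022.08 s = 1.55132×10⁷ J
1.55132×10⁷ J ÷ (4184 J/kcal) = 3707.74 kcal

3710 kcal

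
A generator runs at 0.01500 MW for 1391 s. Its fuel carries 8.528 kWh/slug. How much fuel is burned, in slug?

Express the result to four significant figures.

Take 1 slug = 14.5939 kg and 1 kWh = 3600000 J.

0.01500 MW → 15000 W
E = P × t = 15000 × 1391 = 2.0865×10⁷ J
8.528 kWh/slug → 2.10367×10⁶ J/kg
m = E / e_s = 2.0865×10⁷ / 2.10367×10⁶ = 9.91838 kg
In slug: 9.91838 / 14.5939 = 0.679625 slug

0.6796 slug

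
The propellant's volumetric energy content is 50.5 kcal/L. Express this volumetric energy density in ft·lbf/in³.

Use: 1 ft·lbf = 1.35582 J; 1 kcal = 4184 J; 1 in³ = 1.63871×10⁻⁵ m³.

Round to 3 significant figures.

50.5 kcal/L × 4184 J/kcal ÷ 0.001 m³/L = 2.11292×10⁸ J/m³
2.11292×10⁸ J/m³ ÷ 1.35582 J/ft·lbf × 1.63871×10⁻⁵ m³/in³ = 2553.78 ft·lbf/in³

2550 ft·lbf/in³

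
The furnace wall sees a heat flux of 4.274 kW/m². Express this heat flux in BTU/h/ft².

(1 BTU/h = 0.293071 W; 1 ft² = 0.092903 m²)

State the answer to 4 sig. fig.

4.274 kW/m² × 1000 W/kW = 4274 W/m²
4274 W/m² ÷ 0.293071 W/BTU/h × 0.092903 m²/ft² = 1354.85 BTU/h/ft²

1355 BTU/h/ft²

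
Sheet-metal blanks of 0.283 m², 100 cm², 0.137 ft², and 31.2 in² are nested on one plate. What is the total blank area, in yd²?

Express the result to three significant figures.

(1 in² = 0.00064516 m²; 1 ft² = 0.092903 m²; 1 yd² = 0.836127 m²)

0.283 m² (already m²)
100 cm² × 0.0001 → 0.01 m²
0.137 ft² × 0.092903 → 0.0127277 m²
31.2 in² × 0.00064516 → 0.020129 m²
Combined: 0.283 + 0.01 + 0.0127277 + 0.020129 = 0.325857 m²
In yd²: 0.325857 / 0.836127 = 0.389722 yd²

0.390 yd²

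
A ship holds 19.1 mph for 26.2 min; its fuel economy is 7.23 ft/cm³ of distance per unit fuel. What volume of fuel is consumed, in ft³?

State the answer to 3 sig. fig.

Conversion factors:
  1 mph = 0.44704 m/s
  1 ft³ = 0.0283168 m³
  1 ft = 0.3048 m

0.215 ft³

19.1 mph → 8.53846 m/s
26.2 min → 1572 s
d = v × t = 8.53846 × 1572 = 13422.5 m
7.23 ft/cm³ → 2.2037×10⁶ m/m³
V = d / (distance per unit fuel) = 13422.5 / 2.2037×10⁶ = 0.00609089 m³
In ft³: 0.00609089 / 0.0283168 = 0.215098 ft³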